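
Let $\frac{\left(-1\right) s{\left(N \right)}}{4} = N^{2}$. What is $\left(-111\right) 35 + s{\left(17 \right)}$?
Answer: $-5041$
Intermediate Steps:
$s{\left(N \right)} = - 4 N^{2}$
$\left(-111\right) 35 + s{\left(17 \right)} = \left(-111\right) 35 - 4 \cdot 17^{2} = -3885 - 1156 = -5041$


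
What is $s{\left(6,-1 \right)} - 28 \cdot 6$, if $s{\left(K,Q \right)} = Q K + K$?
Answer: $-168$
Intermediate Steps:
$s{\left(K,Q \right)} = K + K Q$ ($s{\left(K,Q \right)} = K Q + K = K + K Q$)
$s{\left(6,-1 \right)} - 28 \cdot 6 = 6 \left(1 - 1\right) - 28 \cdot 6 = 6 \cdot 0 - 168 = 0 - 168 = -168$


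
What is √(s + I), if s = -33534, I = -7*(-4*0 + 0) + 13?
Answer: I*√33521 ≈ 183.09*I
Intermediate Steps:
I = 13 (I = -7*(0 + 0) + 13 = -7*0 + 13 = 0 + 13 = 13)
√(s + I) = √(-33534 + 13) = √(-33521) = I*√33521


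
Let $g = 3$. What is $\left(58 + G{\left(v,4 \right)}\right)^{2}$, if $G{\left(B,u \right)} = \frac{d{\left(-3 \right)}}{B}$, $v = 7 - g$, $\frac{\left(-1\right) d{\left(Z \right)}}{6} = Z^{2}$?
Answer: $\frac{7921}{4} \approx 1980.3$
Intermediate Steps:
$d{\left(Z \right)} = - 6 Z^{2}$
$v = 4$ ($v = 7 - 3 = 4$)
$G{\left(B,u \right)} = - \frac{54}{B}$ ($G{\left(B,u \right)} = \frac{\left(-6\right) \left(-3\right)^{2}}{B} = \frac{\left(-6\right) 9}{B} = - \frac{54}{B}$)
$\left(58 + G{\left(v,4 \right)}\right)^{2} = \left(58 - \frac{54}{4}\right)^{2} = \left(58 - \frac{27}{2}\right)^{2} = \left(\frac{89}{2}\right)^{2} = \frac{7921}{4}$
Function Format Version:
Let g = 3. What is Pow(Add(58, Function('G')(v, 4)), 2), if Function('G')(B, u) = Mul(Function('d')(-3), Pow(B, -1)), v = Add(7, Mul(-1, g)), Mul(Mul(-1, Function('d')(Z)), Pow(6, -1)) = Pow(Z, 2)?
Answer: Rational(7921, 4) ≈ 1980.3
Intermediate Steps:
Function('d')(Z) = Mul(-6, Pow(Z, 2))
v = 4 (v = Add(7, Mul(-1, 3)) = Add(7, -3) = 4)
Function('G')(B, u) = Mul(-54, Pow(B, -1)) (Function('G')(B, u) = Mul(Mul(-6, Pow(-3, 2)), Pow(B, -1)) = Mul(Mul(-6, 9), Pow(B, -1)) = Mul(-54, Pow(B, -1)))
Pow(Add(58, Function('G')(v, 4)), 2) = Pow(Add(58, Mul(-54, Pow(4, -1))), 2) = Pow(Add(58, Mul(-54, Rational(1, 4))), 2) = Pow(Add(58, Rational(-27, 2)), 2) = Pow(Rational(89, 2), 2) = Rational(7921, 4)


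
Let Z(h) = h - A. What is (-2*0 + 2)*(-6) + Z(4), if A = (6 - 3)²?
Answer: -17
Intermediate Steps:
A = 9 (A = 3² = 9)
Z(h) = -9 + h (Z(h) = h - 1*9 = h - 9 = -9 + h)
(-2*0 + 2)*(-6) + Z(4) = (-2*0 + 2)*(-6) + (-9 + 4) = (0 + 2)*(-6) - 5 = 2*(-6) - 5 = -12 - 5 = -17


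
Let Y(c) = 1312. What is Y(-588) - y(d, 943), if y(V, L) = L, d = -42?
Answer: 369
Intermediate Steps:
Y(-588) - y(d, 943) = 1312 - 1*943 = 1312 - 943 = 369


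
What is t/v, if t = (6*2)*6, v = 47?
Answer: 72/47 ≈ 1.5319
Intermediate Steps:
t = 72 (t = 12*6 = 72)
t/v = 72/47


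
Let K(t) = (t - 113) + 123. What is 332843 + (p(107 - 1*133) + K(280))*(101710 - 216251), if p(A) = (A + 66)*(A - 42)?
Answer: 278667473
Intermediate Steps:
K(t) = 10 + t (K(t) = (-113 + t) + 123 = 10 + t)
p(A) = (-42 + A)*(66 + A) (p(A) = (66 + A)*(-42 + A) = (-42 + A)*(66 + A))
332843 + (p(107 - 1*133) + K(280))*(101710 - 216251) = 332843 + ((-2772 + (107 - 1*133)² + 24*(107 - 1*133)) + (10 + 280))*(101710 - 216251) = 332843 + ((-2772 + (107 - 133)² + 24*(107 - 133)) + 290)*(-114541) = 332843 + ((-2772 + (-26)² + 24*(-26)) + 290)*(-114541) = 332843 + ((-2772 + 676 - 624) + 290)*(-114541) = 332843 + (-2720 + 290)*(-114541) = 332843 - 2430*(-114541) = 332843 + 278334630 = 278667473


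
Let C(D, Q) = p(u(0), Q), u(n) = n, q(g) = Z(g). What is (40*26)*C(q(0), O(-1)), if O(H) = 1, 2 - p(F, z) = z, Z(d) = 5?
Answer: 1040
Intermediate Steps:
q(g) = 5
p(F, z) = 2 - z
C(D, Q) = 2 - Q
(40*26)*C(q(0), O(-1)) = (40*26)*(2 - 1*1) = 1040*(2 - 1) = 1040*1 = 1040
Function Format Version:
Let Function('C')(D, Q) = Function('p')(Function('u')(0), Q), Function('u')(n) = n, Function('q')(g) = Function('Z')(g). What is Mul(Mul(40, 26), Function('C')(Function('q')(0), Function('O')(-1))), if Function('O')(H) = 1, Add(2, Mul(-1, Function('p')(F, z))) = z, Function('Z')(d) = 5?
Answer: 1040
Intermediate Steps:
Function('q')(g) = 5
Function('p')(F, z) = Add(2, Mul(-1, z))
Function('C')(D, Q) = Add(2, Mul(-1, Q))
Mul(Mul(40, 26), Function('C')(Function('q')(0), Function('O')(-1))) = Mul(Mul(40, 26), Add(2, Mul(-1, 1))) = Mul(1040, Add(2, -1)) = Mul(1040, 1) = 1040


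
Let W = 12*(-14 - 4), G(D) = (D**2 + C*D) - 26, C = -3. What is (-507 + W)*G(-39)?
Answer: -1165476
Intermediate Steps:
G(D) = -26 + D**2 - 3*D (G(D) = (D**2 - 3*D) - 26 = -26 + D**2 - 3*D)
W = -216 (W = 12*(-18) = -216)
(-507 + W)*G(-39) = (-507 - 216)*(-26 + (-39)**2 - 3*(-39)) = -723*(-26 + 1521 + 117) = -723*1612 = -1165476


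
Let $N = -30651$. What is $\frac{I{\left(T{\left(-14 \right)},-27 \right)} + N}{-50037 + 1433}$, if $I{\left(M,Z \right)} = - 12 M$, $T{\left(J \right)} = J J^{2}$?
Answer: $- \frac{2277}{48604} \approx -0.046848$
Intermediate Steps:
$T{\left(J \right)} = J^{3}$
$\frac{I{\left(T{\left(-14 \right)},-27 \right)} + N}{-50037 + 1433} = \frac{- 12 \left(-14\right)^{3} - 30651}{-50037 + 1433} = \frac{\left(-12\right) \left(-2744\right) - 30651}{-48604} = \left(32928 - 30651\right) \left(- \frac{1}{48604}\right) = 2277 \left(- \frac{1}{48604}\right) = - \frac{2277}{48604}$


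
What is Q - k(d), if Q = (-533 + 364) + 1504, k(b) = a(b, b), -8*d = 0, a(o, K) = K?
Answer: 1335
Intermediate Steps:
d = 0 (d = -⅛*0 = 0)
k(b) = b
Q = 1335 (Q = -169 + 1504 = 1335)
Q - k(d) = 1335 - 1*0 = 1335 + 0 = 1335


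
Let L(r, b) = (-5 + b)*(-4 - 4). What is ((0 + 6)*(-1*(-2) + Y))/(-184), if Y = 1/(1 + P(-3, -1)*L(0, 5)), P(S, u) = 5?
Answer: -9/92 ≈ -0.097826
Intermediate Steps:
L(r, b) = 40 - 8*b (L(r, b) = (-5 + b)*(-8) = 40 - 8*b)
Y = 1 (Y = 1/(1 + 5*(40 - 8*5)) = 1/(1 + 5*(40 - 40)) = 1/(1 + 5*0) = 1/(1 + 0) = 1/1 = 1)
((0 + 6)*(-1*(-2) + Y))/(-184) = ((0 + 6)*(-1*(-2) + 1))/(-184) = (6*(2 + 1))*(-1/184) = (6*3)*(-1/184) = 18*(-1/184) = -9/92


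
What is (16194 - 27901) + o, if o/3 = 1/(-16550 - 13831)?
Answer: -118556790/10127 ≈ -11707.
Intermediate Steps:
o = -1/10127 (o = 3/(-16550 - 13831) = 3/(-30381) = 3*(-1/30381) = -1/10127 ≈ -9.8746e-5)
(16194 - 27901) + o = (16194 - 27901) - 1/10127 = -11707 - 1/10127 = -118556790/10127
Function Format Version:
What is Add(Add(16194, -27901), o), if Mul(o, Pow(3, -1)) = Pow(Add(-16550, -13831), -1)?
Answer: Rational(-118556790, 10127) ≈ -11707.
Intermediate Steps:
o = Rational(-1, 10127) (o = Mul(3, Pow(Add(-16550, -13831), -1)) = Mul(3, Pow(-30381, -1)) = Mul(3, Rational(-1, 30381)) = Rational(-1, 10127) ≈ -9.8746e-5)
Add(Add(16194, -27901), o) = Add(Add(16194, -27901), Rational(-1, 10127)) = Add(-11707, Rational(-1, 10127)) = Rational(-118556790, 10127)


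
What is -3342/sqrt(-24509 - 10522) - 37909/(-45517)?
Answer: 37909/45517 + 1114*I*sqrt(35031)/11677 ≈ 0.83285 + 17.856*I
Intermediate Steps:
-3342/sqrt(-24509 - 10522) - 37909/(-45517) = -3342*(-I*sqrt(35031)/35031) - 37909*(-1/45517) = -3342*(-I*sqrt(35031)/35031) + 37909/45517 = -(-1114)*I*sqrt(35031)/11677 + 37909/45517 = 1114*I*sqrt(35031)/11677 + 37909/45517 = 37909/45517 + 1114*I*sqrt(35031)/11677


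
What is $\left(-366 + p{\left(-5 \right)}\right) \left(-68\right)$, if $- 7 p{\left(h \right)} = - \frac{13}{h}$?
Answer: $\frac{871964}{35} \approx 24913.0$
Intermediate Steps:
$p{\left(h \right)} = \frac{13}{7 h}$ ($p{\left(h \right)} = - \frac{\left(-13\right) \frac{1}{h}}{7} = \frac{13}{7 h}$)
$\left(-366 + p{\left(-5 \right)}\right) \left(-68\right) = \left(-366 + \frac{13}{7 \left(-5\right)}\right) \left(-68\right) = \left(-366 + \frac{13}{7} \left(- \frac{1}{5}\right)\right) \left(-68\right) = \left(-366 - \frac{13}{35}\right) \left(-68\right) = \left(- \frac{12823}{35}\right) \left(-68\right) = \frac{871964}{35}$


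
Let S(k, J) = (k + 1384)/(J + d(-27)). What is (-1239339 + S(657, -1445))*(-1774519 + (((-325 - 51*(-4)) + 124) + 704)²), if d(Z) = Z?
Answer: 1162696007744415/736 ≈ 1.5798e+12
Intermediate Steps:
S(k, J) = (1384 + k)/(-27 + J) (S(k, J) = (k + 1384)/(J - 27) = (1384 + k)/(-27 + J))
(-1239339 + S(657, -1445))*(-1774519 + (((-325 - 51*(-4)) + 124) + 704)²) = (-1239339 + (1384 + 657)/(-27 - 1445))*(-1774519 + (((-325 - 51*(-4)) + 124) + 704)²) = (-1239339 + 2041/(-1472))*(-1774519 + (((-325 + 204) + 124) + 704)²) = (-1239339 - 1/1472*2041)*(-1774519 + ((-121 + 124) + 704)²) = (-1239339 - 2041/1472)*(-1774519 + (3 + 704)²) = -1824309049*(-1774519 + 707²)/1472 = -1824309049*(-1774519 + 499849)/1472 = -1824309049/1472*(-1274670) = 1162696007744415/736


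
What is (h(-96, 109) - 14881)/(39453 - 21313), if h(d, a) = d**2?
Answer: -1133/3628 ≈ -0.31229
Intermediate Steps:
(h(-96, 109) - 14881)/(39453 - 21313) = ((-96)**2 - 14881)/(39453 - 21313) = (9216 - 14881)/18140 = -5665*1/18140 = -1133/3628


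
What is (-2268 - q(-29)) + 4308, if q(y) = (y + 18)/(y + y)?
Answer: 118309/58 ≈ 2039.8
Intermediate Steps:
q(y) = (18 + y)/(2*y) (q(y) = (18 + y)/((2*y)) = (18 + y)*(1/(2*y)) = (18 + y)/(2*y))
(-2268 - q(-29)) + 4308 = (-2268 - (18 - 29)/(2*(-29))) + 4308 = (-2268 - (-1)*(-11)/(2*29)) + 4308 = (-2268 - 1*11/58) + 4308 = (-2268 - 11/58) + 4308 = -131555/58 + 4308 = 118309/58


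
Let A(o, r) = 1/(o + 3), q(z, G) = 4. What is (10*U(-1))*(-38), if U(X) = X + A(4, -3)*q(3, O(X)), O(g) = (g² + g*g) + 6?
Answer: 1140/7 ≈ 162.86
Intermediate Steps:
O(g) = 6 + 2*g² (O(g) = (g² + g²) + 6 = 2*g² + 6 = 6 + 2*g²)
A(o, r) = 1/(3 + o)
U(X) = 4/7 + X (U(X) = X + 4/(3 + 4) = X + 4/7 = 4/7 + X)
(10*U(-1))*(-38) = (10*(4/7 - 1))*(-38) = (10*(-3/7))*(-38) = -30/7*(-38) = 1140/7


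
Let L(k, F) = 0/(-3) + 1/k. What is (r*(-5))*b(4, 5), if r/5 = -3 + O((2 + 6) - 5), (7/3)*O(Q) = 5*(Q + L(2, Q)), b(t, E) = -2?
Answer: 225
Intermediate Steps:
L(k, F) = 1/k (L(k, F) = 0*(-⅓) + 1/k = 0 + 1/k = 1/k)
O(Q) = 15/14 + 15*Q/7 (O(Q) = 3*(5*(Q + 1/2))/7 = 3*(5*(Q + ½))/7 = 3*(5*(½ + Q))/7 = 3*(5/2 + 5*Q)/7 = 15/14 + 15*Q/7)
r = 45/2 (r = 5*(-3 + (15/14 + 15*((2 + 6) - 5)/7)) = 5*(-3 + (15/14 + 15*(8 - 5)/7)) = 5*(-3 + (15/14 + (15/7)*3)) = 5*(-3 + (15/14 + 45/7)) = 5*(-3 + 15/2) = 5*(9/2) = 45/2 ≈ 22.500)
(r*(-5))*b(4, 5) = ((45/2)*(-5))*(-2) = -225/2*(-2) = 225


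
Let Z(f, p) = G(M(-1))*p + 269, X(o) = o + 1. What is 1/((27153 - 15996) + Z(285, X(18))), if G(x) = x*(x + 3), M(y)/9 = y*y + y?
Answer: 1/11426 ≈ 8.7520e-5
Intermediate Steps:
M(y) = 9*y + 9*y² (M(y) = 9*(y*y + y) = 9*(y² + y) = 9*(y + y²) = 9*y + 9*y²)
X(o) = 1 + o
G(x) = x*(3 + x)
Z(f, p) = 269 (Z(f, p) = ((9*(-1)*(1 - 1))*(3 + 9*(-1)*(1 - 1)))*p + 269 = ((9*(-1)*0)*(3 + 9*(-1)*0))*p + 269 = (0*(3 + 0))*p + 269 = (0*3)*p + 269 = 0*p + 269 = 0 + 269 = 269)
1/((27153 - 15996) + Z(285, X(18))) = 1/((27153 - 15996) + 269) = 1/(11157 + 269) = 1/11426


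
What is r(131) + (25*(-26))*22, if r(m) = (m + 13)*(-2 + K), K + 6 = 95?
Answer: -1772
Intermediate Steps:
K = 89 (K = -6 + 95 = 89)
r(m) = 1131 + 87*m (r(m) = (m + 13)*(-2 + 89) = (13 + m)*87 = 1131 + 87*m)
r(131) + (25*(-26))*22 = (1131 + 87*131) + (25*(-26))*22 = (1131 + 11397) - 650*22 = 12528 - 14300 = -1772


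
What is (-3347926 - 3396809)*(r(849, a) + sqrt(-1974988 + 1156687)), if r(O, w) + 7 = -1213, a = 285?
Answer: 8228576700 - 6744735*I*sqrt(818301) ≈ 8.2286e+9 - 6.1013e+9*I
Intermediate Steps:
r(O, w) = -1220 (r(O, w) = -7 - 1213 = -1220)
(-3347926 - 3396809)*(r(849, a) + sqrt(-1974988 + 1156687)) = (-3347926 - 3396809)*(-1220 + sqrt(-1974988 + 1156687)) = -6744735*(-1220 + sqrt(-818301)) = -6744735*(-1220 + I*sqrt(818301)) = 8228576700 - 6744735*I*sqrt(818301)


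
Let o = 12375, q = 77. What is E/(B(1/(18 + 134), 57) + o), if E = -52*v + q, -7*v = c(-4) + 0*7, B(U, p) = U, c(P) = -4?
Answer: 50312/13167007 ≈ 0.0038211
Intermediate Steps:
v = 4/7 (v = -(-4 + 0*7)/7 = -(-4 + 0)/7 = -⅐*(-4) = 4/7 ≈ 0.57143)
E = 331/7 (E = -52*4/7 + 77 = -208/7 + 77 = 331/7 ≈ 47.286)
E/(B(1/(18 + 134), 57) + o) = 331/(7*(1/(18 + 134) + 12375)) = 331/(7*(1/152 + 12375)) = 331/(7*(1881001/152)) = (331/7)*(152/1881001) = 50312/13167007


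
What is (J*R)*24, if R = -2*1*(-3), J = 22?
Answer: 3168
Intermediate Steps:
R = 6 (R = -2*(-3) = 6)
(J*R)*24 = (22*6)*24 = 132*24 = 3168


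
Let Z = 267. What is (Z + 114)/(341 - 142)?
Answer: 381/199 ≈ 1.9146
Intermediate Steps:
(Z + 114)/(341 - 142) = (267 + 114)/(341 - 142) = 381/199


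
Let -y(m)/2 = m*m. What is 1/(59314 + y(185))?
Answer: -1/9136 ≈ -0.00010946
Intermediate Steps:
y(m) = -2*m² (y(m) = -2*m*m = -2*m²)
1/(59314 + y(185)) = 1/(59314 - 2*185²) = 1/(59314 - 2*34225) = 1/(59314 - 68450) = 1/(-9136) = -1/9136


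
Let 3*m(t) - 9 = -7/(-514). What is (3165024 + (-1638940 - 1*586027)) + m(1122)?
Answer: 1449572527/1542 ≈ 9.4006e+5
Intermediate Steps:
m(t) = 4633/1542 (m(t) = 3 + (-7/(-514))/3 = 3 + (-7*(-1/514))/3 = 3 + (⅓)*(7/514) = 3 + 7/1542 = 4633/1542)
(3165024 + (-1638940 - 1*586027)) + m(1122) = (3165024 + (-1638940 - 1*586027)) + 4633/1542 = (3165024 + (-1638940 - 586027)) + 4633/1542 = (3165024 - 2224967) + 4633/1542 = 940057 + 4633/1542 = 1449572527/1542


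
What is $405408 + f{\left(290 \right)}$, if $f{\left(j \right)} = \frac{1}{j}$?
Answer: $\frac{117568321}{290} \approx 4.0541 \cdot 10^{5}$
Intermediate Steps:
$405408 + f{\left(290 \right)} = 405408 + \frac{1}{290} = \frac{117568321}{290}$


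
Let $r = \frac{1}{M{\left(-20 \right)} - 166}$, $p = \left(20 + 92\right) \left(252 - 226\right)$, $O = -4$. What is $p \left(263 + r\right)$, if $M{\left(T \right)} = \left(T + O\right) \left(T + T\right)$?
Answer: $\frac{304046288}{397} \approx 7.6586 \cdot 10^{5}$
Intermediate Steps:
$p = 2912$ ($p = 112 \cdot 26 = 2912$)
$M{\left(T \right)} = 2 T \left(-4 + T\right)$ ($M{\left(T \right)} = \left(T - 4\right) \left(T + T\right) = \left(-4 + T\right) 2 T = 2 T \left(-4 + T\right)$)
$r = \frac{1}{794}$ ($r = \frac{1}{2 \left(-20\right) \left(-4 - 20\right) - 166} = \frac{1}{2 \left(-20\right) \left(-24\right) - 166} = \frac{1}{960 - 166} = \frac{1}{794} \approx 0.0012594$)
$p \left(263 + r\right) = 2912 \left(263 + \frac{1}{794}\right) = 2912 \cdot \frac{208823}{794} = \frac{304046288}{397}$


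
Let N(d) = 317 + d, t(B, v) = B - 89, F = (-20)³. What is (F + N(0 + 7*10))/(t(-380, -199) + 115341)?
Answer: -7613/114872 ≈ -0.066274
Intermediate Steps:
F = -8000
t(B, v) = -89 + B
(F + N(0 + 7*10))/(t(-380, -199) + 115341) = (-8000 + (317 + (0 + 7*10)))/((-89 - 380) + 115341) = (-8000 + (317 + (0 + 70)))/(-469 + 115341) = (-8000 + (317 + 70))/114872 = (-8000 + 387)*(1/114872) = -7613*1/114872 = -7613/114872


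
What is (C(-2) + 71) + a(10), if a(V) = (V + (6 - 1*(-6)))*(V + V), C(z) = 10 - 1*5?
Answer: 516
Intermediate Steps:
C(z) = 5 (C(z) = 10 - 5 = 5)
a(V) = 2*V*(12 + V) (a(V) = (V + (6 + 6))*(2*V) = (V + 12)*(2*V) = (12 + V)*(2*V) = 2*V*(12 + V))
(C(-2) + 71) + a(10) = (5 + 71) + 2*10*(12 + 10) = 76 + 2*10*22 = 76 + 440 = 516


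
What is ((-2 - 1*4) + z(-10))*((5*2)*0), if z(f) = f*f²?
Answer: 0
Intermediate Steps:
z(f) = f³
((-2 - 1*4) + z(-10))*((5*2)*0) = ((-2 - 1*4) + (-10)³)*((5*2)*0) = ((-2 - 4) - 1000)*(10*0) = (-6 - 1000)*0 = -1006*0 = 0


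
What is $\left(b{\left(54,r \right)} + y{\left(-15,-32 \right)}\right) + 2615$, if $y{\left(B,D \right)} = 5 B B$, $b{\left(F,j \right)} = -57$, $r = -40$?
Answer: $3683$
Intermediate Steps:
$y{\left(B,D \right)} = 5 B^{2}$
$\left(b{\left(54,r \right)} + y{\left(-15,-32 \right)}\right) + 2615 = \left(-57 + 5 \left(-15\right)^{2}\right) + 2615 = \left(-57 + 5 \cdot 225\right) + 2615 = \left(-57 + 1125\right) + 2615 = 1068 + 2615 = 3683$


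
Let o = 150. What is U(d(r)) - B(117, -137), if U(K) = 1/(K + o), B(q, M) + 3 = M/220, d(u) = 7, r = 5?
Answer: 125349/34540 ≈ 3.6291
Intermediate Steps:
B(q, M) = -3 + M/220
U(K) = 1/(150 + K) (U(K) = 1/(K + 150) = 1/(150 + K))
U(d(r)) - B(117, -137) = 1/(150 + 7) - (-3 + (1/220)*(-137)) = 1/157 - (-3 - 137/220) = 1/157 - 1*(-797/220) = 1/157 + 797/220 = 125349/34540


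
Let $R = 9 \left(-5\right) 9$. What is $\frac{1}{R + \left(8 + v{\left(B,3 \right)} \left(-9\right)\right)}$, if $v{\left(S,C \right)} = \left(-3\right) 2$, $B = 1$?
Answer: $- \frac{1}{343} \approx -0.0029155$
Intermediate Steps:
$v{\left(S,C \right)} = -6$
$R = -405$ ($R = \left(-45\right) 9 = -405$)
$\frac{1}{R + \left(8 + v{\left(B,3 \right)} \left(-9\right)\right)} = \frac{1}{-405 + \left(8 - -54\right)} = \frac{1}{-405 + \left(8 + 54\right)} = \frac{1}{-405 + 62} = \frac{1}{-343} = - \frac{1}{343}$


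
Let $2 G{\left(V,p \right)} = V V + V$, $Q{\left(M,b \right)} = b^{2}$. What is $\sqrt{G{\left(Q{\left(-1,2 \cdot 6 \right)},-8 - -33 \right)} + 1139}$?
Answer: $\sqrt{11579} \approx 107.61$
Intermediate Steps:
$G{\left(V,p \right)} = \frac{V}{2} + \frac{V^{2}}{2}$ ($G{\left(V,p \right)} = \frac{V V + V}{2} = \frac{V^{2} + V}{2} = \frac{V + V^{2}}{2} = \frac{V}{2} + \frac{V^{2}}{2}$)
$\sqrt{G{\left(Q{\left(-1,2 \cdot 6 \right)},-8 - -33 \right)} + 1139} = \sqrt{\frac{\left(2 \cdot 6\right)^{2} \left(1 + \left(2 \cdot 6\right)^{2}\right)}{2} + 1139} = \sqrt{\frac{12^{2} \left(1 + 12^{2}\right)}{2} + 1139} = \sqrt{\frac{1}{2} \cdot 144 \left(1 + 144\right) + 1139} = \sqrt{\frac{1}{2} \cdot 144 \cdot 145 + 1139} = \sqrt{10440 + 1139} = \sqrt{11579}$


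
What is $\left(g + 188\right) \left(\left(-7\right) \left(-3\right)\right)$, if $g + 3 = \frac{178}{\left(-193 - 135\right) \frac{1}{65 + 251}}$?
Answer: $\frac{11634}{41} \approx 283.76$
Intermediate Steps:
$g = - \frac{7154}{41}$ ($g = -3 + \frac{178}{\left(-193 - 135\right) \frac{1}{65 + 251}} = -3 + \frac{178}{\left(-328\right) \frac{1}{316}} = -3 + \frac{178}{- \frac{82}{79}} = -3 + 178 \left(- \frac{79}{82}\right) = -3 - \frac{7031}{41} = - \frac{7154}{41} \approx -174.49$)
$\left(g + 188\right) \left(\left(-7\right) \left(-3\right)\right) = \left(- \frac{7154}{41} + 188\right) \left(\left(-7\right) \left(-3\right)\right) = \frac{554}{41} \cdot 21 = \frac{11634}{41}$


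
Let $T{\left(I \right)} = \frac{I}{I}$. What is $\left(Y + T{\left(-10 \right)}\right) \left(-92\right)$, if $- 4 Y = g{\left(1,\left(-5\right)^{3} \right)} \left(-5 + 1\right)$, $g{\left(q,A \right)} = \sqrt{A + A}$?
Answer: $-92 - 460 i \sqrt{10} \approx -92.0 - 1454.6 i$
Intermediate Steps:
$g{\left(q,A \right)} = \sqrt{2} \sqrt{A}$ ($g{\left(q,A \right)} = \sqrt{2 A} = \sqrt{2} \sqrt{A}$)
$Y = 5 i \sqrt{10}$ ($Y = - \frac{\sqrt{2} \sqrt{\left(-5\right)^{3}} \left(-5 + 1\right)}{4} = - \frac{\sqrt{2} \sqrt{-125} \left(-4\right)}{4} = - \frac{\sqrt{2} \cdot 5 i \sqrt{5} \left(-4\right)}{4} = - \frac{5 i \sqrt{10} \left(-4\right)}{4} = - \frac{\left(-20\right) i \sqrt{10}}{4} = 5 i \sqrt{10} \approx 15.811 i$)
$T{\left(I \right)} = 1$
$\left(Y + T{\left(-10 \right)}\right) \left(-92\right) = \left(5 i \sqrt{10} + 1\right) \left(-92\right) = \left(1 + 5 i \sqrt{10}\right) \left(-92\right) = -92 - 460 i \sqrt{10}$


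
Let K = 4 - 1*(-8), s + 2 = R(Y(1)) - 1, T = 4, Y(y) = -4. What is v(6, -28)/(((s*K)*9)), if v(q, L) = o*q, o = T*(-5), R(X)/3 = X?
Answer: 2/27 ≈ 0.074074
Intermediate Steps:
R(X) = 3*X
s = -15 (s = -2 + (3*(-4) - 1) = -2 + (-12 - 1) = -2 - 13 = -15)
K = 12 (K = 4 + 8 = 12)
o = -20 (o = 4*(-5) = -20)
v(q, L) = -20*q
v(6, -28)/(((s*K)*9)) = (-20*6)/((-15*12*9)) = -120/((-180*9)) = -120/(-1620) = -120*(-1/1620) = 2/27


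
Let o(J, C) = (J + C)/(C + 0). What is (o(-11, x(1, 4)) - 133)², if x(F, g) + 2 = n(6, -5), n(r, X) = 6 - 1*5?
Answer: 14641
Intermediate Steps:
n(r, X) = 1 (n(r, X) = 6 - 5 = 1)
x(F, g) = -1 (x(F, g) = -2 + 1 = -1)
o(J, C) = (C + J)/C
(o(-11, x(1, 4)) - 133)² = ((-1 - 11)/(-1) - 133)² = (-1*(-12) - 133)² = (12 - 133)² = (-121)² = 14641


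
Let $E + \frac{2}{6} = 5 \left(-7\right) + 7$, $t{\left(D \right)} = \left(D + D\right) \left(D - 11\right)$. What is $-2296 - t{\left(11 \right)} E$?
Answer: $-2296$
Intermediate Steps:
$t{\left(D \right)} = 2 D \left(-11 + D\right)$
$E = - \frac{85}{3}$ ($E = - \frac{1}{3} + \left(5 \left(-7\right) + 7\right) = - \frac{1}{3} + \left(-35 + 7\right) = - \frac{1}{3} - 28 = - \frac{85}{3} \approx -28.333$)
$-2296 - t{\left(11 \right)} E = -2296 - 2 \cdot 11 \left(-11 + 11\right) \left(- \frac{85}{3}\right) = -2296 - 2 \cdot 11 \cdot 0 \left(- \frac{85}{3}\right) = -2296 - 0 \left(- \frac{85}{3}\right) = -2296 - 0 = -2296 + 0 = -2296$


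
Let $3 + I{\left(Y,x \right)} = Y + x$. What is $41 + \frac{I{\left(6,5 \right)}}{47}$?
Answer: $\frac{1935}{47} \approx 41.17$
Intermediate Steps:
$I{\left(Y,x \right)} = -3 + Y + x$ ($I{\left(Y,x \right)} = -3 + \left(Y + x\right) = -3 + Y + x$)
$41 + \frac{I{\left(6,5 \right)}}{47} = 41 + \frac{-3 + 6 + 5}{47} = 41 + \frac{1}{47} \cdot 8 = 41 + \frac{8}{47} = \frac{1935}{47}$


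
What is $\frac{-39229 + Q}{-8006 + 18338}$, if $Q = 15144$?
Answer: $- \frac{24085}{10332} \approx -2.3311$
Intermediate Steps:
$\frac{-39229 + Q}{-8006 + 18338} = \frac{-39229 + 15144}{-8006 + 18338} = - \frac{24085}{10332}$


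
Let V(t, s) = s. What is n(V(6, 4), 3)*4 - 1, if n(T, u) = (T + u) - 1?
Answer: 23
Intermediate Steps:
n(T, u) = -1 + T + u
n(V(6, 4), 3)*4 - 1 = (-1 + 4 + 3)*4 - 1 = 6*4 - 1 = 24 - 1 = 23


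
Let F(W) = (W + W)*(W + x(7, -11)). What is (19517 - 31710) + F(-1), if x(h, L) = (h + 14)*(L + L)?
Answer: -11267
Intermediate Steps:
x(h, L) = 2*L*(14 + h) (x(h, L) = (14 + h)*(2*L) = 2*L*(14 + h))
F(W) = 2*W*(-462 + W) (F(W) = (W + W)*(W + 2*(-11)*(14 + 7)) = (2*W)*(W + 2*(-11)*21) = (2*W)*(W - 462) = (2*W)*(-462 + W) = 2*W*(-462 + W))
(19517 - 31710) + F(-1) = (19517 - 31710) + 2*(-1)*(-462 - 1) = -12193 + 2*(-1)*(-463) = -12193 + 926 = -11267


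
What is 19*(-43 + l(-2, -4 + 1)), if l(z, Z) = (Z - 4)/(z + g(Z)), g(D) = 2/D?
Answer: -6137/8 ≈ -767.13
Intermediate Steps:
l(z, Z) = (-4 + Z)/(z + 2/Z) (l(z, Z) = (Z - 4)/(z + 2/Z) = (-4 + Z)/(z + 2/Z))
19*(-43 + l(-2, -4 + 1)) = 19*(-43 + (-4 + 1)*(-4 + (-4 + 1))/(2 + (-4 + 1)*(-2))) = 19*(-43 - 3*(-4 - 3)/(2 - 3*(-2))) = 19*(-43 - 3*(-7)/(2 + 6)) = 19*(-43 - 3*(-7)/8) = 19*(-43 - 3*⅛*(-7)) = 19*(-43 + 21/8) = 19*(-323/8) = -6137/8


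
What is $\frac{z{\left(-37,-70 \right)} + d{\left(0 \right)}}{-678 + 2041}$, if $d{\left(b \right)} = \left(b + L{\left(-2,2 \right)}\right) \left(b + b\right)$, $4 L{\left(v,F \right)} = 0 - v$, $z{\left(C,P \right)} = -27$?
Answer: $- \frac{27}{1363} \approx -0.019809$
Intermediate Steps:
$L{\left(v,F \right)} = - \frac{v}{4}$ ($L{\left(v,F \right)} = \frac{0 - v}{4} = \frac{\left(-1\right) v}{4} = - \frac{v}{4}$)
$d{\left(b \right)} = 2 b \left(\frac{1}{2} + b\right)$ ($d{\left(b \right)} = \left(b - - \frac{1}{2}\right) \left(b + b\right) = \left(b + \frac{1}{2}\right) 2 b = \left(\frac{1}{2} + b\right) 2 b = 2 b \left(\frac{1}{2} + b\right)$)
$\frac{z{\left(-37,-70 \right)} + d{\left(0 \right)}}{-678 + 2041} = \frac{-27 + 0 \left(1 + 2 \cdot 0\right)}{-678 + 2041} = \frac{-27 + 0 \left(1 + 0\right)}{1363} = \left(-27 + 0 \cdot 1\right) \frac{1}{1363} = \left(-27 + 0\right) \frac{1}{1363} = \left(-27\right) \frac{1}{1363} = - \frac{27}{1363}$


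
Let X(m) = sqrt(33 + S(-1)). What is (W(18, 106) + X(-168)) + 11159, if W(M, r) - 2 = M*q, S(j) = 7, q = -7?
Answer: 11035 + 2*sqrt(10) ≈ 11041.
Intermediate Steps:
X(m) = 2*sqrt(10) (X(m) = sqrt(33 + 7) = sqrt(40) = 2*sqrt(10))
W(M, r) = 2 - 7*M (W(M, r) = 2 + M*(-7) = 2 - 7*M)
(W(18, 106) + X(-168)) + 11159 = ((2 - 7*18) + 2*sqrt(10)) + 11159 = ((2 - 126) + 2*sqrt(10)) + 11159 = (-124 + 2*sqrt(10)) + 11159 = 11035 + 2*sqrt(10)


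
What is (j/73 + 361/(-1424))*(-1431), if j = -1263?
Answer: 2611381815/103952 ≈ 25121.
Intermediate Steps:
(j/73 + 361/(-1424))*(-1431) = (-1263/73 + 361/(-1424))*(-1431) = (-1263*1/73 + 361*(-1/1424))*(-1431) = (-1263/73 - 361/1424)*(-1431) = -1824865/103952*(-1431) = 2611381815/103952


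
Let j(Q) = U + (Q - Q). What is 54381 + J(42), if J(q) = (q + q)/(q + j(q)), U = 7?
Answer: 380679/7 ≈ 54383.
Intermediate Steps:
j(Q) = 7 (j(Q) = 7 + (Q - Q) = 7 + 0 = 7)
J(q) = 2*q/(7 + q) (J(q) = (q + q)/(q + 7) = (2*q)/(7 + q) = 2*q/(7 + q))
54381 + J(42) = 54381 + 2*42/(7 + 42) = 54381 + 2*42/49 = 54381 + 2*42*(1/49) = 54381 + 12/7 = 380679/7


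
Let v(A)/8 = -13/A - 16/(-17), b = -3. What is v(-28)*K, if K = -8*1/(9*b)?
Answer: 3568/1071 ≈ 3.3315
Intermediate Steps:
K = 8/27 (K = -8/(9*(-3)) = -8/(-27) = -8*(-1/27) = 8/27 ≈ 0.29630)
v(A) = 128/17 - 104/A (v(A) = 8*(-13/A - 16/(-17)) = 8*(-13/A - 16*(-1/17)) = 8*(-13/A + 16/17) = 8*(16/17 - 13/A) = 128/17 - 104/A)
v(-28)*K = (128/17 - 104/(-28))*(8/27) = (128/17 - 104*(-1/28))*(8/27) = (128/17 + 26/7)*(8/27) = (1338/119)*(8/27) = 3568/1071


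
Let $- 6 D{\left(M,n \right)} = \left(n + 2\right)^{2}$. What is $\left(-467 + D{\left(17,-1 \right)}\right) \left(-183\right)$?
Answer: $\frac{170983}{2} \approx 85492.0$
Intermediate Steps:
$D{\left(M,n \right)} = - \frac{\left(2 + n\right)^{2}}{6}$ ($D{\left(M,n \right)} = - \frac{\left(n + 2\right)^{2}}{6} = - \frac{\left(2 + n\right)^{2}}{6}$)
$\left(-467 + D{\left(17,-1 \right)}\right) \left(-183\right) = \left(-467 - \frac{\left(2 - 1\right)^{2}}{6}\right) \left(-183\right) = \left(-467 - \frac{1^{2}}{6}\right) \left(-183\right) = \left(-467 - \frac{1}{6}\right) \left(-183\right) = \left(- \frac{2803}{6}\right) \left(-183\right) = \frac{170983}{2}$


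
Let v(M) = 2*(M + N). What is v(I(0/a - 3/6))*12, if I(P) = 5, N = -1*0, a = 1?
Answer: 120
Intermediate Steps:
N = 0
v(M) = 2*M (v(M) = 2*(M + 0) = 2*M)
v(I(0/a - 3/6))*12 = (2*5)*12 = 10*12 = 120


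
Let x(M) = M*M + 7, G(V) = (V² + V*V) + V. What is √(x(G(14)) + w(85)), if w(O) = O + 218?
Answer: √165146 ≈ 406.38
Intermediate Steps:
w(O) = 218 + O
G(V) = V + 2*V² (G(V) = (V² + V²) + V = 2*V² + V = V + 2*V²)
x(M) = 7 + M² (x(M) = M² + 7 = 7 + M²)
√(x(G(14)) + w(85)) = √((7 + (14*(1 + 2*14))²) + (218 + 85)) = √((7 + (14*(1 + 28))²) + 303) = √((7 + (14*29)²) + 303) = √((7 + 406²) + 303) = √((7 + 164836) + 303) = √(164843 + 303) = √165146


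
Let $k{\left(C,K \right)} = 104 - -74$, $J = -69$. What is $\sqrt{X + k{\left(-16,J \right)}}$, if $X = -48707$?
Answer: $i \sqrt{48529} \approx 220.29 i$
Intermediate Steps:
$k{\left(C,K \right)} = 178$ ($k{\left(C,K \right)} = 104 + 74 = 178$)
$\sqrt{X + k{\left(-16,J \right)}} = \sqrt{-48707 + 178} = \sqrt{-48529} = i \sqrt{48529}$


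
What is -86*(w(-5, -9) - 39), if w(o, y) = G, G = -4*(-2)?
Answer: 2666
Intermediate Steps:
G = 8
w(o, y) = 8
-86*(w(-5, -9) - 39) = -86*(8 - 39) = -86*(-31) = 2666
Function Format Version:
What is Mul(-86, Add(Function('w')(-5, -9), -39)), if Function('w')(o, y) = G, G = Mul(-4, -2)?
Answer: 2666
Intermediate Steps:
G = 8
Function('w')(o, y) = 8
Mul(-86, Add(Function('w')(-5, -9), -39)) = Mul(-86, Add(8, -39)) = Mul(-86, -31) = 2666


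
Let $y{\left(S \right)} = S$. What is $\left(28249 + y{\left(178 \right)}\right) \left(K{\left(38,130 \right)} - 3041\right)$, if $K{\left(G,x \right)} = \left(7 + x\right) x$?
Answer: $419838363$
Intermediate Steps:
$K{\left(G,x \right)} = x \left(7 + x\right)$
$\left(28249 + y{\left(178 \right)}\right) \left(K{\left(38,130 \right)} - 3041\right) = \left(28249 + 178\right) \left(130 \left(7 + 130\right) - 3041\right) = 28427 \left(130 \cdot 137 - 3041\right) = 28427 \left(17810 - 3041\right) = 28427 \cdot 14769 = 419838363$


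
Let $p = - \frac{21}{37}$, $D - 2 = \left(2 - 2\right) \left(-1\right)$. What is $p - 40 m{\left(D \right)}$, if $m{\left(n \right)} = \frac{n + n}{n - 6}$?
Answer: $\frac{1459}{37} \approx 39.432$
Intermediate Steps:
$D = 2$ ($D = 2 + \left(2 - 2\right) \left(-1\right) = 2 + 0 \left(-1\right) = 2 + 0 = 2$)
$p = - \frac{21}{37}$ ($p = \left(-21\right) \frac{1}{37} = - \frac{21}{37} \approx -0.56757$)
$m{\left(n \right)} = \frac{2 n}{-6 + n}$
$p - 40 m{\left(D \right)} = - \frac{21}{37} - 40 \cdot 2 \cdot 2 \frac{1}{-6 + 2} = - \frac{21}{37} - 40 \cdot 2 \cdot 2 \frac{1}{-4} = - \frac{21}{37} - 40 \cdot 2 \cdot 2 \left(- \frac{1}{4}\right) = - \frac{21}{37} - -40 = - \frac{21}{37} + 40 = \frac{1459}{37}$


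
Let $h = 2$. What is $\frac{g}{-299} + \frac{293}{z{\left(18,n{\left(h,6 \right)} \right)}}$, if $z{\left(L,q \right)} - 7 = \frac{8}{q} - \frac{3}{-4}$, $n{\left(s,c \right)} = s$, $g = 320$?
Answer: $\frac{335388}{14053} \approx 23.866$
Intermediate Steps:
$z{\left(L,q \right)} = \frac{31}{4} + \frac{8}{q}$ ($z{\left(L,q \right)} = 7 + \left(\frac{8}{q} - \frac{3}{-4}\right) = 7 + \left(\frac{8}{q} - - \frac{3}{4}\right) = 7 + \left(\frac{8}{q} + \frac{3}{4}\right) = 7 + \left(\frac{3}{4} + \frac{8}{q}\right) = \frac{31}{4} + \frac{8}{q}$)
$\frac{g}{-299} + \frac{293}{z{\left(18,n{\left(h,6 \right)} \right)}} = \frac{320}{-299} + \frac{293}{\frac{31}{4} + \frac{8}{2}} = 320 \left(- \frac{1}{299}\right) + \frac{293}{\frac{31}{4} + 8 \cdot \frac{1}{2}} = - \frac{320}{299} + \frac{293}{\frac{31}{4} + 4} = - \frac{320}{299} + \frac{293}{\frac{47}{4}} = - \frac{320}{299} + 293 \cdot \frac{4}{47} = - \frac{320}{299} + \frac{1172}{47} = \frac{335388}{14053}$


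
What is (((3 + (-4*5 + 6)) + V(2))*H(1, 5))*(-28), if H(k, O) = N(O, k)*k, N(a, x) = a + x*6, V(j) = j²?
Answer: 2156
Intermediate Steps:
N(a, x) = a + 6*x
H(k, O) = k*(O + 6*k) (H(k, O) = (O + 6*k)*k = k*(O + 6*k))
(((3 + (-4*5 + 6)) + V(2))*H(1, 5))*(-28) = (((3 + (-4*5 + 6)) + 2²)*(1*(5 + 6*1)))*(-28) = (((3 + (-20 + 6)) + 4)*(1*(5 + 6)))*(-28) = (((3 - 14) + 4)*(1*11))*(-28) = ((-11 + 4)*11)*(-28) = -7*11*(-28) = -77*(-28) = 2156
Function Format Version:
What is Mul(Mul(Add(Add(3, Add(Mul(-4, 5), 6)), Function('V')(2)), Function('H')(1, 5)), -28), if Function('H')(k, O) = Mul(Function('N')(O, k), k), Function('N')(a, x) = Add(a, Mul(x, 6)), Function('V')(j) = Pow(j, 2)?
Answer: 2156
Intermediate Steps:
Function('N')(a, x) = Add(a, Mul(6, x))
Function('H')(k, O) = Mul(k, Add(O, Mul(6, k))) (Function('H')(k, O) = Mul(Add(O, Mul(6, k)), k) = Mul(k, Add(O, Mul(6, k))))
Mul(Mul(Add(Add(3, Add(Mul(-4, 5), 6)), Function('V')(2)), Function('H')(1, 5)), -28) = Mul(Mul(Add(Add(3, Add(Mul(-4, 5), 6)), Pow(2, 2)), Mul(1, Add(5, Mul(6, 1)))), -28) = Mul(Mul(Add(Add(3, Add(-20, 6)), 4), Mul(1, Add(5, 6))), -28) = Mul(Mul(Add(Add(3, -14), 4), Mul(1, 11)), -28) = Mul(Mul(Add(-11, 4), 11), -28) = Mul(Mul(-7, 11), -28) = Mul(-77, -28) = 2156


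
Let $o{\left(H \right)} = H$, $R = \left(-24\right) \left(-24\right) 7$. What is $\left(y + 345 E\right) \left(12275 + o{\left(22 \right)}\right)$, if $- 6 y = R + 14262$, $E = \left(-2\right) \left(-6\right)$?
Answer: $13416027$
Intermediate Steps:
$E = 12$
$R = 4032$ ($R = 576 \cdot 7 = 4032$)
$y = -3049$ ($y = - \frac{4032 + 14262}{6} = \left(- \frac{1}{6}\right) 18294 = -3049$)
$\left(y + 345 E\right) \left(12275 + o{\left(22 \right)}\right) = \left(-3049 + 345 \cdot 12\right) \left(12275 + 22\right) = \left(-3049 + 4140\right) 12297 = 1091 \cdot 12297 = 13416027$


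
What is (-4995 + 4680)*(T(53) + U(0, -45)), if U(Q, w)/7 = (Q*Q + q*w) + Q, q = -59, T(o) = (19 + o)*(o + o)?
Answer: -8258355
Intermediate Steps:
T(o) = 2*o*(19 + o) (T(o) = (19 + o)*(2*o) = 2*o*(19 + o))
U(Q, w) = -413*w + 7*Q + 7*Q² (U(Q, w) = 7*((Q*Q - 59*w) + Q) = 7*((Q² - 59*w) + Q) = 7*(Q + Q² - 59*w) = -413*w + 7*Q + 7*Q²)
(-4995 + 4680)*(T(53) + U(0, -45)) = (-4995 + 4680)*(2*53*(19 + 53) + (-413*(-45) + 7*0 + 7*0²)) = -315*(2*53*72 + (18585 + 0 + 7*0)) = -315*(7632 + (18585 + 0 + 0)) = -315*(7632 + 18585) = -315*26217 = -8258355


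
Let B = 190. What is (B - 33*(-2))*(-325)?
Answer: -83200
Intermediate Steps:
(B - 33*(-2))*(-325) = (190 - 33*(-2))*(-325) = (190 + 66)*(-325) = 256*(-325) = -83200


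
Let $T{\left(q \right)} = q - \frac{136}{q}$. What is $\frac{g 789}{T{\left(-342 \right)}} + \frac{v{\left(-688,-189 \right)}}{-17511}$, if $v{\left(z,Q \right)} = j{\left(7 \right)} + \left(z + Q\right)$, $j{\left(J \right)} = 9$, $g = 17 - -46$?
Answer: $- \frac{148790993015}{1022887554} \approx -145.46$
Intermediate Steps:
$g = 63$ ($g = 17 + 46 = 63$)
$v{\left(z,Q \right)} = 9 + Q + z$ ($v{\left(z,Q \right)} = 9 + \left(z + Q\right) = 9 + \left(Q + z\right) = 9 + Q + z$)
$T{\left(q \right)} = q - \frac{136}{q}$
$\frac{g 789}{T{\left(-342 \right)}} + \frac{v{\left(-688,-189 \right)}}{-17511} = \frac{63 \cdot 789}{-342 - \frac{136}{-342}} + \frac{9 - 189 - 688}{-17511} = \frac{49707}{-342 - - \frac{68}{171}} - - \frac{868}{17511} = \frac{49707}{-342 + \frac{68}{171}} + \frac{868}{17511} = \frac{49707}{- \frac{58414}{171}} + \frac{868}{17511} = 49707 \left(- \frac{171}{58414}\right) + \frac{868}{17511} = - \frac{8499897}{58414} + \frac{868}{17511} = - \frac{148790993015}{1022887554}$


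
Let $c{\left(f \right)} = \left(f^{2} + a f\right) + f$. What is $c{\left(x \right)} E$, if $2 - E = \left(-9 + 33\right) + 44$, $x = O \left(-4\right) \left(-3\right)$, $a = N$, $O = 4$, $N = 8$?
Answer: $-180576$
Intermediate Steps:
$a = 8$
$x = 48$ ($x = 4 \left(-4\right) \left(-3\right) = \left(-16\right) \left(-3\right) = 48$)
$c{\left(f \right)} = f^{2} + 9 f$ ($c{\left(f \right)} = \left(f^{2} + 8 f\right) + f = f^{2} + 9 f$)
$E = -66$ ($E = 2 - \left(\left(-9 + 33\right) + 44\right) = 2 - \left(24 + 44\right) = 2 - 68 = -66$)
$c{\left(x \right)} E = 48 \left(9 + 48\right) \left(-66\right) = 48 \cdot 57 \left(-66\right) = 2736 \left(-66\right) = -180576$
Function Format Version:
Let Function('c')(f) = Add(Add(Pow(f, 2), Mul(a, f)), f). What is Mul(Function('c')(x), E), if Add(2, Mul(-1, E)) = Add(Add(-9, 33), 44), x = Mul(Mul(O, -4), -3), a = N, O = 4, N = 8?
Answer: -180576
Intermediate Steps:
a = 8
x = 48 (x = Mul(Mul(4, -4), -3) = Mul(-16, -3) = 48)
Function('c')(f) = Add(Pow(f, 2), Mul(9, f)) (Function('c')(f) = Add(Add(Pow(f, 2), Mul(8, f)), f) = Add(Pow(f, 2), Mul(9, f)))
E = -66 (E = Add(2, Mul(-1, Add(Add(-9, 33), 44))) = Add(2, Mul(-1, Add(24, 44))) = Add(2, Mul(-1, 68)) = Add(2, -68) = -66)
Mul(Function('c')(x), E) = Mul(Mul(48, Add(9, 48)), -66) = Mul(Mul(48, 57), -66) = Mul(2736, -66) = -180576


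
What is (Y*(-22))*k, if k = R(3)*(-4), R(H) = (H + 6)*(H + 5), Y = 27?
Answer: 171072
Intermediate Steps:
R(H) = (5 + H)*(6 + H) (R(H) = (6 + H)*(5 + H) = (5 + H)*(6 + H))
k = -288 (k = (30 + 3² + 11*3)*(-4) = (30 + 9 + 33)*(-4) = 72*(-4) = -288)
(Y*(-22))*k = (27*(-22))*(-288) = -594*(-288) = 171072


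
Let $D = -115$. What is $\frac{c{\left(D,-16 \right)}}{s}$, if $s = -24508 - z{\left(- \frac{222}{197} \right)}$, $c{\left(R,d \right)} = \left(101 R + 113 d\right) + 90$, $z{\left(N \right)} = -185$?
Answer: $\frac{13333}{24323} \approx 0.54816$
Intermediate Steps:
$c{\left(R,d \right)} = 90 + 101 R + 113 d$
$s = -24323$ ($s = -24508 - -185 = -24508 + 185 = -24323$)
$\frac{c{\left(D,-16 \right)}}{s} = \frac{90 + 101 \left(-115\right) + 113 \left(-16\right)}{-24323} = \left(90 - 11615 - 1808\right) \left(- \frac{1}{24323}\right) = \left(-13333\right) \left(- \frac{1}{24323}\right) = \frac{13333}{24323}$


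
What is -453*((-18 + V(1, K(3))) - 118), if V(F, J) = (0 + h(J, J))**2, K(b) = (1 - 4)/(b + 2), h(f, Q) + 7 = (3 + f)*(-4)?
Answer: -1580517/25 ≈ -63221.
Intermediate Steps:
h(f, Q) = -19 - 4*f (h(f, Q) = -7 + (3 + f)*(-4) = -7 + (-12 - 4*f) = -19 - 4*f)
K(b) = -3/(2 + b)
V(F, J) = (-19 - 4*J)**2 (V(F, J) = (0 + (-19 - 4*J))**2 = (-19 - 4*J)**2)
-453*((-18 + V(1, K(3))) - 118) = -453*((-18 + (19 + 4*(-3/(2 + 3)))**2) - 118) = -453*((-18 + (19 + 4*(-3/5))**2) - 118) = -453*((-18 + (19 - 12/5)**2) - 118) = -453*((-18 + (83/5)**2) - 118) = -453*((-18 + 6889/25) - 118) = -453*(6439/25 - 118) = -453*3489/25 = -1580517/25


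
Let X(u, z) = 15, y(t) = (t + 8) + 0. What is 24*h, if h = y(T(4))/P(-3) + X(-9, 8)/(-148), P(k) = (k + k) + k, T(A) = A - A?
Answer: -2638/111 ≈ -23.766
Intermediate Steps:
T(A) = 0
P(k) = 3*k (P(k) = 2*k + k = 3*k)
y(t) = 8 + t (y(t) = (8 + t) + 0 = 8 + t)
h = -1319/1332 (h = (8 + 0)/((3*(-3))) + 15/(-148) = 8/(-9) + 15*(-1/148) = 8*(-⅑) - 15/148 = -8/9 - 15/148 = -1319/1332 ≈ -0.99024)
24*h = 24*(-1319/1332) = -2638/111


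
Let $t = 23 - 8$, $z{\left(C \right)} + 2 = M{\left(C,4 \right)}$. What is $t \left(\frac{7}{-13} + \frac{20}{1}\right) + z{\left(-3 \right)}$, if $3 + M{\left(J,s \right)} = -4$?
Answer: $\frac{3678}{13} \approx 282.92$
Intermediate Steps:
$M{\left(J,s \right)} = -7$ ($M{\left(J,s \right)} = -3 - 4 = -7$)
$z{\left(C \right)} = -9$ ($z{\left(C \right)} = -2 - 7 = -9$)
$t = 15$ ($t = 23 - 8 = 15$)
$t \left(\frac{7}{-13} + \frac{20}{1}\right) + z{\left(-3 \right)} = 15 \left(\frac{7}{-13} + \frac{20}{1}\right) - 9 = 15 \left(7 \left(- \frac{1}{13}\right) + 20 \cdot 1\right) - 9 = 15 \left(- \frac{7}{13} + 20\right) - 9 = 15 \cdot \frac{253}{13} - 9 = \frac{3795}{13} - 9 = \frac{3678}{13}$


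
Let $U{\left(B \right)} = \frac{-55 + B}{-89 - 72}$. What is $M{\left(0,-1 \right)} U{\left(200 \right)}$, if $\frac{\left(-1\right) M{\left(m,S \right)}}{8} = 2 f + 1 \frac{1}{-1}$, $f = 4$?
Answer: $\frac{1160}{23} \approx 50.435$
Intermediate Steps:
$M{\left(m,S \right)} = -56$ ($M{\left(m,S \right)} = - 8 \left(2 \cdot 4 + 1 \frac{1}{-1}\right) = - 8 \left(8 + 1 \left(-1\right)\right) = - 8 \left(8 - 1\right) = \left(-8\right) 7 = -56$)
$U{\left(B \right)} = \frac{55}{161} - \frac{B}{161}$ ($U{\left(B \right)} = \frac{-55 + B}{-161} = \left(-55 + B\right) \left(- \frac{1}{161}\right) = \frac{55}{161} - \frac{B}{161}$)
$M{\left(0,-1 \right)} U{\left(200 \right)} = - 56 \left(\frac{55}{161} - \frac{200}{161}\right) = \left(-56\right) \left(- \frac{145}{161}\right) = \frac{1160}{23}$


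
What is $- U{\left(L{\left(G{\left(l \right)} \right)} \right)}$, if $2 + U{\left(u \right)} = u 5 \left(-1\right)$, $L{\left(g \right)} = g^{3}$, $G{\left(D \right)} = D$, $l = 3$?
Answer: $137$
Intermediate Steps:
$U{\left(u \right)} = -2 - 5 u$ ($U{\left(u \right)} = -2 + u 5 \left(-1\right) = -2 + 5 u \left(-1\right) = -2 - 5 u$)
$- U{\left(L{\left(G{\left(l \right)} \right)} \right)} = - (-2 - 5 \cdot 3^{3}) = - (-2 - 135) = \left(-1\right) \left(-137\right) = 137$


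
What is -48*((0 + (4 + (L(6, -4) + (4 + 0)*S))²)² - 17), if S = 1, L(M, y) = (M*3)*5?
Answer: -4427366352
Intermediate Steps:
L(M, y) = 15*M (L(M, y) = (3*M)*5 = 15*M)
-48*((0 + (4 + (L(6, -4) + (4 + 0)*S))²)² - 17) = -48*((0 + (4 + (15*6 + (4 + 0)*1))²)² - 17) = -48*((0 + (4 + (90 + 4*1))²)² - 17) = -48*((0 + (4 + (90 + 4))²)² - 17) = -48*((0 + (4 + 94)²)² - 17) = -48*((0 + 98²)² - 17) = -48*((0 + 9604)² - 17) = -48*(9604² - 17) = -48*(92236816 - 17) = -48*92236799 = -4427366352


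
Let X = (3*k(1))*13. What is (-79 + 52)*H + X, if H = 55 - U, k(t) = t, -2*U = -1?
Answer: -2865/2 ≈ -1432.5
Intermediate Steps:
U = ½ (U = -½*(-1) = ½ ≈ 0.50000)
H = 109/2 (H = 55 - 1*½ = 55 - ½ = 109/2 ≈ 54.500)
X = 39 (X = (3*1)*13 = 3*13 = 39)
(-79 + 52)*H + X = (-79 + 52)*(109/2) + 39 = -27*109/2 + 39 = -2943/2 + 39 = -2865/2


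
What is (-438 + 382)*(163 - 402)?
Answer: 13384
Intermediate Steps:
(-438 + 382)*(163 - 402) = -56*(-239) = 13384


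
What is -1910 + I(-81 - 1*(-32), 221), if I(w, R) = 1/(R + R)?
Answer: -844219/442 ≈ -1910.0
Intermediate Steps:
I(w, R) = 1/(2*R)
-1910 + I(-81 - 1*(-32), 221) = -1910 + (1/2)/221 = -1910 + (1/2)*(1/221) = -1910 + 1/442 = -844219/442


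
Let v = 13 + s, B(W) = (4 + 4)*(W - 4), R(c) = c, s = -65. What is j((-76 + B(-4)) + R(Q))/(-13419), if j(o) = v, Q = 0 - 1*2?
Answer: 52/13419 ≈ 0.0038751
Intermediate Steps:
Q = -2 (Q = 0 - 2 = -2)
B(W) = -32 + 8*W (B(W) = 8*(-4 + W) = -32 + 8*W)
v = -52 (v = 13 - 65 = -52)
j(o) = -52
j((-76 + B(-4)) + R(Q))/(-13419) = -52/(-13419) = -52*(-1/13419) = 52/13419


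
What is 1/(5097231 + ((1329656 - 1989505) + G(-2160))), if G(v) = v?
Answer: 1/4435222 ≈ 2.2547e-7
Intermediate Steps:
1/(5097231 + ((1329656 - 1989505) + G(-2160))) = 1/(5097231 + ((1329656 - 1989505) - 2160)) = 1/(5097231 + (-659849 - 2160)) = 1/(5097231 - 662009) = 1/4435222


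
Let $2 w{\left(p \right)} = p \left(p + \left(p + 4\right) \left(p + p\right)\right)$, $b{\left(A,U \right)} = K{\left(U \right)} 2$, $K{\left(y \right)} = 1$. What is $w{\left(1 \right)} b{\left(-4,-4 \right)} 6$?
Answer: $66$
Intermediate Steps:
$b{\left(A,U \right)} = 2$ ($b{\left(A,U \right)} = 1 \cdot 2 = 2$)
$w{\left(p \right)} = \frac{p \left(p + 2 p \left(4 + p\right)\right)}{2}$ ($w{\left(p \right)} = \frac{p \left(p + \left(p + 4\right) \left(p + p\right)\right)}{2} = \frac{p \left(p + \left(4 + p\right) 2 p\right)}{2} = \frac{p \left(p + 2 p \left(4 + p\right)\right)}{2}$)
$w{\left(1 \right)} b{\left(-4,-4 \right)} 6 = 1^{2} \left(\frac{9}{2} + 1\right) 2 \cdot 6 = 1 \cdot \frac{11}{2} \cdot 2 \cdot 6 = \frac{11}{2} \cdot 2 \cdot 6 = 11 \cdot 6 = 66$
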